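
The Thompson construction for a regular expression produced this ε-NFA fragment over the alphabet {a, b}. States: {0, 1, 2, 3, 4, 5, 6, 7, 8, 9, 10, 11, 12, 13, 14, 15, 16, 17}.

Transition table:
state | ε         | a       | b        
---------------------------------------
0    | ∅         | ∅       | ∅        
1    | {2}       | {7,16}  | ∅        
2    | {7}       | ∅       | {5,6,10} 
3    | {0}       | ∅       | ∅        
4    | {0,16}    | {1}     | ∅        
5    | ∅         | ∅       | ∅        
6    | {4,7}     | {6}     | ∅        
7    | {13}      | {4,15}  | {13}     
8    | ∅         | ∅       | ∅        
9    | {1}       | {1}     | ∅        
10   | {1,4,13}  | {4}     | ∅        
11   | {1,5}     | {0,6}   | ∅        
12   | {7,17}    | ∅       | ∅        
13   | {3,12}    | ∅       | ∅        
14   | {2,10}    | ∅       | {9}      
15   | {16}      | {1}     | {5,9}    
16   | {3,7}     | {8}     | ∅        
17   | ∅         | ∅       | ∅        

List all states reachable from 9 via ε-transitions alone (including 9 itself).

Start with {9}.
From 9 via ε: add 1.
From 1 via ε: add 2.
From 2 via ε: add 7.
From 7 via ε: add 13.
From 13 via ε: add 3, 12.
From 3 via ε: add 0.
From 12 via ε: add 17.
No new states can be added; the closed set is {0, 1, 2, 3, 7, 9, 12, 13, 17}.

{0, 1, 2, 3, 7, 9, 12, 13, 17}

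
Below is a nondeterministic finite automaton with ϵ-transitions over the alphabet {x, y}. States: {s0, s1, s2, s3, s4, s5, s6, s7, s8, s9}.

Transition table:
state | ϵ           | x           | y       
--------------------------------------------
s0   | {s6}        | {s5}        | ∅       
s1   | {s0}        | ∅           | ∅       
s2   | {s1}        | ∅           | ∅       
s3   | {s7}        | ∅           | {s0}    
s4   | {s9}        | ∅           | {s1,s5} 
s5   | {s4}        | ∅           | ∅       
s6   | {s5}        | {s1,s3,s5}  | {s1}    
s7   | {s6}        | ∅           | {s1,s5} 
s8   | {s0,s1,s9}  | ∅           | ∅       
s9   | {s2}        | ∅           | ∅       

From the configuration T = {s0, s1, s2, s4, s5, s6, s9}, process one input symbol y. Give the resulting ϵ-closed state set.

s4 on y → {s1, s5}.
s6 on y → {s1}.
No y-transition from s0, s1, s2, s5, s9.
Union after reading y: {s1, s5}.
Now take the ϵ-closure:
From s1 via ϵ: add s0.
From s5 via ϵ: add s4.
From s0 via ϵ: add s6.
From s4 via ϵ: add s9.
From s9 via ϵ: add s2.
No new states can be added; the closed set is {s0, s1, s2, s4, s5, s6, s9}.

{s0, s1, s2, s4, s5, s6, s9}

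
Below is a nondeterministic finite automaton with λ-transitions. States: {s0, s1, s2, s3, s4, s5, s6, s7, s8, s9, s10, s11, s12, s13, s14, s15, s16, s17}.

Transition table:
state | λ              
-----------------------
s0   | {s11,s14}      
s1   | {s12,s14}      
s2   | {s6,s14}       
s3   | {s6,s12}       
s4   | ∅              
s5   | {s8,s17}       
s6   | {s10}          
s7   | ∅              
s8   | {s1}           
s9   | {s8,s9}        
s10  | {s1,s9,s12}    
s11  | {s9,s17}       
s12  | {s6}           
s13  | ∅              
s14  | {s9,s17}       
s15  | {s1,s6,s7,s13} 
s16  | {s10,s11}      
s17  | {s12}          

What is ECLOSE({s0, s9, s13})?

{s0, s1, s6, s8, s9, s10, s11, s12, s13, s14, s17}

Start with {s0, s9, s13}.
From s0 via λ: add s11, s14.
From s9 via λ: add s8.
From s8 via λ: add s1.
From s11 via λ: add s17.
From s1 via λ: add s12.
From s12 via λ: add s6.
From s6 via λ: add s10.
No new states can be added; the closed set is {s0, s1, s6, s8, s9, s10, s11, s12, s13, s14, s17}.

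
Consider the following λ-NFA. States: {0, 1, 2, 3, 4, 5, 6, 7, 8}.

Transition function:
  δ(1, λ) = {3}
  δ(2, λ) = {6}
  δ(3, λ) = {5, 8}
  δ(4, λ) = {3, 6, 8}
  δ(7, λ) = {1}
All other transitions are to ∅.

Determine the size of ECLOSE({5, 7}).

5

Start with {5, 7}.
From 7 via λ: add 1.
From 1 via λ: add 3.
From 3 via λ: add 8.
λ-closure = {1, 3, 5, 7, 8}, which has 5 states.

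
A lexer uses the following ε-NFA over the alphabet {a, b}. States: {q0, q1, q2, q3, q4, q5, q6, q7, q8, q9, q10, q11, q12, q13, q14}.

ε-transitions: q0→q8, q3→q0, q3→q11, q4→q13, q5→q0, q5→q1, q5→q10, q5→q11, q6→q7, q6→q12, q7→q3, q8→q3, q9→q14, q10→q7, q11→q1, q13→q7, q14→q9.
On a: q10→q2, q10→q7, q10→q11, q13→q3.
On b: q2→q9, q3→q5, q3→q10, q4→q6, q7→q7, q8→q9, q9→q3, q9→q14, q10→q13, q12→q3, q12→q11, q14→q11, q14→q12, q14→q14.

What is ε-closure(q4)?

Start with {q4}.
From q4 via ε: add q13.
From q13 via ε: add q7.
From q7 via ε: add q3.
From q3 via ε: add q0, q11.
From q0 via ε: add q8.
From q11 via ε: add q1.
No new states can be added; the closed set is {q0, q1, q3, q4, q7, q8, q11, q13}.

{q0, q1, q3, q4, q7, q8, q11, q13}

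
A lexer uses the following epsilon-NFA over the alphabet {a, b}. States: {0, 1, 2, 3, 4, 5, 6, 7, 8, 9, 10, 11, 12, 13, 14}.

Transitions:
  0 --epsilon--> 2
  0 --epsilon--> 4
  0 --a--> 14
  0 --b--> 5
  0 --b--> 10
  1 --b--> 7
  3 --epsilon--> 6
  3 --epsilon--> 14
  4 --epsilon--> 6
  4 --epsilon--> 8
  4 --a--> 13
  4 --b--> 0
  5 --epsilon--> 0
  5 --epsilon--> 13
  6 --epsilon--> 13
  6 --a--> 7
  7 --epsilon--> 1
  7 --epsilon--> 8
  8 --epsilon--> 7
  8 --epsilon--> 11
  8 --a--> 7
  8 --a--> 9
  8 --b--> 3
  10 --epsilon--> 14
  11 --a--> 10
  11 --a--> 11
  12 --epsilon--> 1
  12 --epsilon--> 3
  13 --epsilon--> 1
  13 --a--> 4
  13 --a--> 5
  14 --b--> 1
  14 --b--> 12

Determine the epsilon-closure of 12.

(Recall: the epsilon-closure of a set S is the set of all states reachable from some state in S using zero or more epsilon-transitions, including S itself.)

Start with {12}.
From 12 via epsilon: add 1, 3.
From 3 via epsilon: add 6, 14.
From 6 via epsilon: add 13.
No new states can be added; the closed set is {1, 3, 6, 12, 13, 14}.

{1, 3, 6, 12, 13, 14}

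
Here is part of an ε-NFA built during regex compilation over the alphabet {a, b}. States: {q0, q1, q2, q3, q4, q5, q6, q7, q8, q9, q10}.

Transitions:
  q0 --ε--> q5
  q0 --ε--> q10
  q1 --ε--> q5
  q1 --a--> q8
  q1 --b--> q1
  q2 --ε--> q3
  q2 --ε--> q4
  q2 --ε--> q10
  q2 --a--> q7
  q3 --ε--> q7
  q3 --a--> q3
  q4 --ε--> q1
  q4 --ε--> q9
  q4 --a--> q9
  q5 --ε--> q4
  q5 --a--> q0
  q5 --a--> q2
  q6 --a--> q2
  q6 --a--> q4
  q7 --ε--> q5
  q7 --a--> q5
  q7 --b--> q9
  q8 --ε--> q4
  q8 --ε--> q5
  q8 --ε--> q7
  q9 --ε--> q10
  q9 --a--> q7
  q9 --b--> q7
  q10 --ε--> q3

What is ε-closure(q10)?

{q1, q3, q4, q5, q7, q9, q10}

Start with {q10}.
From q10 via ε: add q3.
From q3 via ε: add q7.
From q7 via ε: add q5.
From q5 via ε: add q4.
From q4 via ε: add q1, q9.
No new states can be added; the closed set is {q1, q3, q4, q5, q7, q9, q10}.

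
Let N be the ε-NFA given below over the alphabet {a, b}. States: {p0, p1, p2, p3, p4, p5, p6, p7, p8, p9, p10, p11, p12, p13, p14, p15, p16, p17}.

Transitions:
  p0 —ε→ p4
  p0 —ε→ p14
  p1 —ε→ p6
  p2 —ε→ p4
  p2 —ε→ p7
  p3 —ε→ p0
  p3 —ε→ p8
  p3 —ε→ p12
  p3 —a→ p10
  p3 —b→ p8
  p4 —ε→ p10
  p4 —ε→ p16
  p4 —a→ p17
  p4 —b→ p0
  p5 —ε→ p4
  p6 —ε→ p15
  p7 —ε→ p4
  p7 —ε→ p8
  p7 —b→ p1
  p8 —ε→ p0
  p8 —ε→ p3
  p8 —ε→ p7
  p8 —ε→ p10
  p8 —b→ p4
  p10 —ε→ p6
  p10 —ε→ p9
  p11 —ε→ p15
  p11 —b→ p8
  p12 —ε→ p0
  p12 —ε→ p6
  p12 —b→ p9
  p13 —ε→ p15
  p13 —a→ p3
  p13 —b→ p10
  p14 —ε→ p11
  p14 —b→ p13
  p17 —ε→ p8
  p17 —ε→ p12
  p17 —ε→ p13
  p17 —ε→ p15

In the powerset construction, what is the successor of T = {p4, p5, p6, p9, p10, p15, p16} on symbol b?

p4 on b → {p0}.
No b-transition from p5, p6, p9, p10, p15, p16.
Union after reading b: {p0}.
Now take the ε-closure:
From p0 via ε: add p4, p14.
From p4 via ε: add p10, p16.
From p14 via ε: add p11.
From p10 via ε: add p6, p9.
From p11 via ε: add p15.
No new states can be added; the closed set is {p0, p4, p6, p9, p10, p11, p14, p15, p16}.

{p0, p4, p6, p9, p10, p11, p14, p15, p16}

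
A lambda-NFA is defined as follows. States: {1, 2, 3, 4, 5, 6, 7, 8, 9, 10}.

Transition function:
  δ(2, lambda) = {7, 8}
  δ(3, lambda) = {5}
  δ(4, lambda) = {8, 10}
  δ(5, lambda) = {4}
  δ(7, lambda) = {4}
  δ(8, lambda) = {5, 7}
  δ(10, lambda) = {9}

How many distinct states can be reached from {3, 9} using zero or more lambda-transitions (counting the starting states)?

7

Start with {3, 9}.
From 3 via lambda: add 5.
From 5 via lambda: add 4.
From 4 via lambda: add 8, 10.
From 8 via lambda: add 7.
lambda-closure = {3, 4, 5, 7, 8, 9, 10}, which has 7 states.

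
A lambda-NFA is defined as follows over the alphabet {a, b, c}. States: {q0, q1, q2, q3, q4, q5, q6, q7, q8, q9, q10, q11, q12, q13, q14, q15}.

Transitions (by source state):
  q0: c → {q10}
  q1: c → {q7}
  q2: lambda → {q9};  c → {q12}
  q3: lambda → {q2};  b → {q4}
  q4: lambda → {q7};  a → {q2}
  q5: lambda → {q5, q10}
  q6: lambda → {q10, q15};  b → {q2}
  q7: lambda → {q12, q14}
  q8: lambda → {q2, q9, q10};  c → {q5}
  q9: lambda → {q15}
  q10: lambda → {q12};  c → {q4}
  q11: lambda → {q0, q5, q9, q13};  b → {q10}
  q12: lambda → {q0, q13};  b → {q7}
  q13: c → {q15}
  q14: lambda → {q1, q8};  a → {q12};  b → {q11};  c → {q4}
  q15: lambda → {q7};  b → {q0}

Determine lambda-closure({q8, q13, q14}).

Start with {q8, q13, q14}.
From q8 via lambda: add q2, q9, q10.
From q14 via lambda: add q1.
From q9 via lambda: add q15.
From q10 via lambda: add q12.
From q12 via lambda: add q0.
From q15 via lambda: add q7.
No new states can be added; the closed set is {q0, q1, q2, q7, q8, q9, q10, q12, q13, q14, q15}.

{q0, q1, q2, q7, q8, q9, q10, q12, q13, q14, q15}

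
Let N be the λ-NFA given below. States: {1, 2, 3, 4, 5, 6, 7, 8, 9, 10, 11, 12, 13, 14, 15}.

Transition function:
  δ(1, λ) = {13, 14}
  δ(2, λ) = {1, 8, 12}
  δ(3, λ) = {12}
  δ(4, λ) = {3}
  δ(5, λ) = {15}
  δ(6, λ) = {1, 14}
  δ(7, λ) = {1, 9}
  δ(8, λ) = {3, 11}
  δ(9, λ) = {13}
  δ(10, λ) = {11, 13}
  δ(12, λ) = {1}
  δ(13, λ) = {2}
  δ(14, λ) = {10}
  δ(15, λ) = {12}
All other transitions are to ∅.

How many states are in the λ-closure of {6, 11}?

Start with {6, 11}.
From 6 via λ: add 1, 14.
From 1 via λ: add 13.
From 14 via λ: add 10.
From 13 via λ: add 2.
From 2 via λ: add 8, 12.
From 8 via λ: add 3.
λ-closure = {1, 2, 3, 6, 8, 10, 11, 12, 13, 14}, which has 10 states.

10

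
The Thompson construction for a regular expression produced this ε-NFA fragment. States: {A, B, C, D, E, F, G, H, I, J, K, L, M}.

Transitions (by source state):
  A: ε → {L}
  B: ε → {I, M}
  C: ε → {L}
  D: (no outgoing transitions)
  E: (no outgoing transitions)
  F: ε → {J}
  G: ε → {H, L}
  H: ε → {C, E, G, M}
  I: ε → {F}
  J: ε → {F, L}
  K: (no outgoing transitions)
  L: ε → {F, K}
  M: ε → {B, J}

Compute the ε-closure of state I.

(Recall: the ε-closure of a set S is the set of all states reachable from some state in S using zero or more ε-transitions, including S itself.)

Start with {I}.
From I via ε: add F.
From F via ε: add J.
From J via ε: add L.
From L via ε: add K.
No new states can be added; the closed set is {F, I, J, K, L}.

{F, I, J, K, L}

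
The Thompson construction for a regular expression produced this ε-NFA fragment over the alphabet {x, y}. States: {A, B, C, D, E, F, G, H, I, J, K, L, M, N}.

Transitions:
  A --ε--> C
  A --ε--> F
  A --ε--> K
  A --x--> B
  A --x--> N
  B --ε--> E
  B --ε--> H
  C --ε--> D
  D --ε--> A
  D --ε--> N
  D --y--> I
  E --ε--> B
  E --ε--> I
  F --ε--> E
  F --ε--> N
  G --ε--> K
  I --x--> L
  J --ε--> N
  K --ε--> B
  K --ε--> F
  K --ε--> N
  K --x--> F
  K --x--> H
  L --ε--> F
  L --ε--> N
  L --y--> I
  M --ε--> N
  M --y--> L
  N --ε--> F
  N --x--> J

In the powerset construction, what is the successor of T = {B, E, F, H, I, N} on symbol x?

I on x → {L}.
N on x → {J}.
No x-transition from B, E, F, H.
Union after reading x: {J, L}.
Now take the ε-closure:
From J via ε: add N.
From L via ε: add F.
From F via ε: add E.
From E via ε: add B, I.
From B via ε: add H.
No new states can be added; the closed set is {B, E, F, H, I, J, L, N}.

{B, E, F, H, I, J, L, N}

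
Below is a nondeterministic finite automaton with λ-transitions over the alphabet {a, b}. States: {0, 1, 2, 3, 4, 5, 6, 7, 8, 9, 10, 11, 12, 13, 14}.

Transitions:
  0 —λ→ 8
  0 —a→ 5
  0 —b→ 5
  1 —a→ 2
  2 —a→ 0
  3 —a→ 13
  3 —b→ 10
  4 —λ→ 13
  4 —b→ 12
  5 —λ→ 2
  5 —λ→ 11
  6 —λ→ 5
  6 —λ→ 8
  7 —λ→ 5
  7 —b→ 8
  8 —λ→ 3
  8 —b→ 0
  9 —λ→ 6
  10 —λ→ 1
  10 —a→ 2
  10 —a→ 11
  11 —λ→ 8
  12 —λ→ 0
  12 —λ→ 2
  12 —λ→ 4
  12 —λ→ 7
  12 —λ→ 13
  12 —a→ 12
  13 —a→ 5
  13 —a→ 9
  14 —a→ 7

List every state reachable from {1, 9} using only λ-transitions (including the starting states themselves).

{1, 2, 3, 5, 6, 8, 9, 11}

Start with {1, 9}.
From 9 via λ: add 6.
From 6 via λ: add 5, 8.
From 5 via λ: add 2, 11.
From 8 via λ: add 3.
No new states can be added; the closed set is {1, 2, 3, 5, 6, 8, 9, 11}.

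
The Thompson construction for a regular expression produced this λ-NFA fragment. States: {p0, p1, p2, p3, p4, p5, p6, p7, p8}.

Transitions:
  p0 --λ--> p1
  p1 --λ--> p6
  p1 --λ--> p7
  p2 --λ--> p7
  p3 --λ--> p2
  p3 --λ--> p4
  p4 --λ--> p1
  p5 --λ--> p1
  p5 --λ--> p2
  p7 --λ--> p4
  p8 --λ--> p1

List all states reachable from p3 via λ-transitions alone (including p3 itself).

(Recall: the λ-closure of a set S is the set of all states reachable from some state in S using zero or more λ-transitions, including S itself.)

{p1, p2, p3, p4, p6, p7}

Start with {p3}.
From p3 via λ: add p2, p4.
From p2 via λ: add p7.
From p4 via λ: add p1.
From p1 via λ: add p6.
No new states can be added; the closed set is {p1, p2, p3, p4, p6, p7}.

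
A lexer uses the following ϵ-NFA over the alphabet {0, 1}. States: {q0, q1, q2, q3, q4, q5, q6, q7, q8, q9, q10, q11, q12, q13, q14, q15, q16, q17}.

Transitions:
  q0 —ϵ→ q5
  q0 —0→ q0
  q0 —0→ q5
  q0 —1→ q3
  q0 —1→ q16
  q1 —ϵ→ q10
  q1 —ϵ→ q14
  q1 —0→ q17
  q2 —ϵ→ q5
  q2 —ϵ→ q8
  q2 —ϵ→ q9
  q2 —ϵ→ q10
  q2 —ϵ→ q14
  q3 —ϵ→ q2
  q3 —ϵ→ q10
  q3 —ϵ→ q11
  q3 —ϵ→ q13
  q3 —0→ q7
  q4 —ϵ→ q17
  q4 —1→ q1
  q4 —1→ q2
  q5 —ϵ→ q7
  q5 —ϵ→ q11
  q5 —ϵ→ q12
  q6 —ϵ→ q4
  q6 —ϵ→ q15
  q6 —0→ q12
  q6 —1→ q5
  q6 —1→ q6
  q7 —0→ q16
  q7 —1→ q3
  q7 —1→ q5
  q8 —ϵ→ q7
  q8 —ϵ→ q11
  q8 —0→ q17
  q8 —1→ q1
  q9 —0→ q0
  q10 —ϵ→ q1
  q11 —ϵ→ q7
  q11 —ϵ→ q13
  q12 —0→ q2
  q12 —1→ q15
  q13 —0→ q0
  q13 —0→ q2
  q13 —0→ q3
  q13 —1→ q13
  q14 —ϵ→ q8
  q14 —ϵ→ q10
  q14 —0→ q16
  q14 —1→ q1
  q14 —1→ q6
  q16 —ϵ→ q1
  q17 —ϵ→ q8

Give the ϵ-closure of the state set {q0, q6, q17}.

Start with {q0, q6, q17}.
From q0 via ϵ: add q5.
From q6 via ϵ: add q4, q15.
From q17 via ϵ: add q8.
From q5 via ϵ: add q7, q11, q12.
From q11 via ϵ: add q13.
No new states can be added; the closed set is {q0, q4, q5, q6, q7, q8, q11, q12, q13, q15, q17}.

{q0, q4, q5, q6, q7, q8, q11, q12, q13, q15, q17}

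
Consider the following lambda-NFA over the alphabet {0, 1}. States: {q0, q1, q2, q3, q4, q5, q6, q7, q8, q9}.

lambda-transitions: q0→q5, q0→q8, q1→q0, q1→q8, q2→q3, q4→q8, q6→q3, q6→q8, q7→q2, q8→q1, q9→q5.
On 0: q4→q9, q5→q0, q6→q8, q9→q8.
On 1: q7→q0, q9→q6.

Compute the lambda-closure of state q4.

{q0, q1, q4, q5, q8}

Start with {q4}.
From q4 via lambda: add q8.
From q8 via lambda: add q1.
From q1 via lambda: add q0.
From q0 via lambda: add q5.
No new states can be added; the closed set is {q0, q1, q4, q5, q8}.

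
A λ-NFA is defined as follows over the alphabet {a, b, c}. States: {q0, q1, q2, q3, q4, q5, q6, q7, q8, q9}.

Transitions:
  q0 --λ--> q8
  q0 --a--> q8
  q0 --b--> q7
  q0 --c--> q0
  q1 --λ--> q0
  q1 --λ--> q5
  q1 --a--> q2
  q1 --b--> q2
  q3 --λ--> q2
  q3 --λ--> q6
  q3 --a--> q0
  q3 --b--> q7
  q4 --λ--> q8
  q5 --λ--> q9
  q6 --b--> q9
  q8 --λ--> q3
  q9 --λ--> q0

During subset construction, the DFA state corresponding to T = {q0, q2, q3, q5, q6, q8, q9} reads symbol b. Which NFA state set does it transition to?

q0 on b → {q7}.
q3 on b → {q7}.
q6 on b → {q9}.
No b-transition from q2, q5, q8, q9.
Union after reading b: {q7, q9}.
Now take the λ-closure:
From q9 via λ: add q0.
From q0 via λ: add q8.
From q8 via λ: add q3.
From q3 via λ: add q2, q6.
No new states can be added; the closed set is {q0, q2, q3, q6, q7, q8, q9}.

{q0, q2, q3, q6, q7, q8, q9}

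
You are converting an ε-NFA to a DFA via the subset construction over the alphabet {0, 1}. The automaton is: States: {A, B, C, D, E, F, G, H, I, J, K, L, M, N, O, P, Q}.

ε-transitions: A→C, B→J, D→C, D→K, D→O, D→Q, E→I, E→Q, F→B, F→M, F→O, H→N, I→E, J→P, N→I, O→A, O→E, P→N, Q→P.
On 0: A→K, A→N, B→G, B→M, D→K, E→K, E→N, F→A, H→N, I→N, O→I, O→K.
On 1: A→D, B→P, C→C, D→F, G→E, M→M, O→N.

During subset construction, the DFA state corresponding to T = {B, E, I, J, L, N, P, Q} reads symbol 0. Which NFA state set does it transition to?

{E, G, I, K, M, N, P, Q}

B on 0 → {G, M}.
E on 0 → {K, N}.
I on 0 → {N}.
No 0-transition from J, L, N, P, Q.
Union after reading 0: {G, K, M, N}.
Now take the ε-closure:
From N via ε: add I.
From I via ε: add E.
From E via ε: add Q.
From Q via ε: add P.
No new states can be added; the closed set is {E, G, I, K, M, N, P, Q}.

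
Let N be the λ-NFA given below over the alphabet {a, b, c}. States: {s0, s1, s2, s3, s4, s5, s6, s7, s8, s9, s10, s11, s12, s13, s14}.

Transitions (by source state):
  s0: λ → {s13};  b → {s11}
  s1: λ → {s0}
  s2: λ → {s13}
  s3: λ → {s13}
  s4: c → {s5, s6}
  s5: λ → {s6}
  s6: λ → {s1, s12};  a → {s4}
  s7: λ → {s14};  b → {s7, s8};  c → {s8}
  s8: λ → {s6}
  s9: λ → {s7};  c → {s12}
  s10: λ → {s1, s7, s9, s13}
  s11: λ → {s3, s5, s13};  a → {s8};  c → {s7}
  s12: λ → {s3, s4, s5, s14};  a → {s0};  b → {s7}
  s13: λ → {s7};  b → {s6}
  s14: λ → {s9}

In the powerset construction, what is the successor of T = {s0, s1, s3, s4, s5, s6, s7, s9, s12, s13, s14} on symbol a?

s6 on a → {s4}.
s12 on a → {s0}.
No a-transition from s0, s1, s3, s4, s5, s7, s9, s13, s14.
Union after reading a: {s0, s4}.
Now take the λ-closure:
From s0 via λ: add s13.
From s13 via λ: add s7.
From s7 via λ: add s14.
From s14 via λ: add s9.
No new states can be added; the closed set is {s0, s4, s7, s9, s13, s14}.

{s0, s4, s7, s9, s13, s14}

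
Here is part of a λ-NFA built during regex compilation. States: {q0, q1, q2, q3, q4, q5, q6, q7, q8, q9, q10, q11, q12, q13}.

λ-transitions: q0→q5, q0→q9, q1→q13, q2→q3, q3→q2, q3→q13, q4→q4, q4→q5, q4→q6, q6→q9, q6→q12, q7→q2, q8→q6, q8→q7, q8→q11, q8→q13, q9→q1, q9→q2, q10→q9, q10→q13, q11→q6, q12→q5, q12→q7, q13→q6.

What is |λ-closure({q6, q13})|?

9

Start with {q6, q13}.
From q6 via λ: add q9, q12.
From q9 via λ: add q1, q2.
From q12 via λ: add q5, q7.
From q2 via λ: add q3.
λ-closure = {q1, q2, q3, q5, q6, q7, q9, q12, q13}, which has 9 states.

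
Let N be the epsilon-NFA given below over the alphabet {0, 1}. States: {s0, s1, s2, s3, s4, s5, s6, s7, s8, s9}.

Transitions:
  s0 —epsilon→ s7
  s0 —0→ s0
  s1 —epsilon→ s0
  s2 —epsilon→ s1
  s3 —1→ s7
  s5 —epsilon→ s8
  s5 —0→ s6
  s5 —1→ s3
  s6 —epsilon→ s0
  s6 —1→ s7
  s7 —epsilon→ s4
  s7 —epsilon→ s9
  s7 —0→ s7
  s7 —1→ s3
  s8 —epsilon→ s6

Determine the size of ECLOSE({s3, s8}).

7

Start with {s3, s8}.
From s8 via epsilon: add s6.
From s6 via epsilon: add s0.
From s0 via epsilon: add s7.
From s7 via epsilon: add s4, s9.
epsilon-closure = {s0, s3, s4, s6, s7, s8, s9}, which has 7 states.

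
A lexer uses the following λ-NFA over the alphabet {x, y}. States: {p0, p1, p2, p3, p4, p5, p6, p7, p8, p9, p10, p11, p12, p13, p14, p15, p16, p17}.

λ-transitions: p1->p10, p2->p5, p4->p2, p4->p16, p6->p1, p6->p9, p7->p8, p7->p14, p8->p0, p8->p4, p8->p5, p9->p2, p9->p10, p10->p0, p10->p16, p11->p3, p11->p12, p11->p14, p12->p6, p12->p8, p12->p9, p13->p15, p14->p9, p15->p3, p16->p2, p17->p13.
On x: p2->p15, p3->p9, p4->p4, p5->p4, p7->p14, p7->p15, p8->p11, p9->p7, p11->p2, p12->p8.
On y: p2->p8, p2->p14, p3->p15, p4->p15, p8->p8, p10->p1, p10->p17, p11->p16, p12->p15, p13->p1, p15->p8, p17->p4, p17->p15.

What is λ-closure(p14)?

{p0, p2, p5, p9, p10, p14, p16}

Start with {p14}.
From p14 via λ: add p9.
From p9 via λ: add p2, p10.
From p2 via λ: add p5.
From p10 via λ: add p0, p16.
No new states can be added; the closed set is {p0, p2, p5, p9, p10, p14, p16}.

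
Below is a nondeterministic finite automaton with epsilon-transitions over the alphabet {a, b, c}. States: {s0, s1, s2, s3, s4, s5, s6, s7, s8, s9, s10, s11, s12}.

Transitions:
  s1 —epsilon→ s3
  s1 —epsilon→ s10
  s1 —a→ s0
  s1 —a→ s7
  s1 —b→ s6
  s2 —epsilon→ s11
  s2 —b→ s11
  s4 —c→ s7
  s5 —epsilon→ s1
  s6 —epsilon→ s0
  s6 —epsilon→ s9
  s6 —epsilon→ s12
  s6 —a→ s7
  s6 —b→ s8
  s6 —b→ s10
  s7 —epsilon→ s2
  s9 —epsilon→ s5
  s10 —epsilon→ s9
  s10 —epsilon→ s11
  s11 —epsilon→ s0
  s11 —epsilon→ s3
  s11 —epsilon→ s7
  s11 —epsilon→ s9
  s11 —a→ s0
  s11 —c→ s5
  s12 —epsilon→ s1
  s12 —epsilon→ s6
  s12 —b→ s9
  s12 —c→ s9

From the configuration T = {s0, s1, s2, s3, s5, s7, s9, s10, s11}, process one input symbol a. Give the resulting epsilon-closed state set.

{s0, s1, s2, s3, s5, s7, s9, s10, s11}

s1 on a → {s0, s7}.
s11 on a → {s0}.
No a-transition from s0, s2, s3, s5, s7, s9, s10.
Union after reading a: {s0, s7}.
Now take the epsilon-closure:
From s7 via epsilon: add s2.
From s2 via epsilon: add s11.
From s11 via epsilon: add s3, s9.
From s9 via epsilon: add s5.
From s5 via epsilon: add s1.
From s1 via epsilon: add s10.
No new states can be added; the closed set is {s0, s1, s2, s3, s5, s7, s9, s10, s11}.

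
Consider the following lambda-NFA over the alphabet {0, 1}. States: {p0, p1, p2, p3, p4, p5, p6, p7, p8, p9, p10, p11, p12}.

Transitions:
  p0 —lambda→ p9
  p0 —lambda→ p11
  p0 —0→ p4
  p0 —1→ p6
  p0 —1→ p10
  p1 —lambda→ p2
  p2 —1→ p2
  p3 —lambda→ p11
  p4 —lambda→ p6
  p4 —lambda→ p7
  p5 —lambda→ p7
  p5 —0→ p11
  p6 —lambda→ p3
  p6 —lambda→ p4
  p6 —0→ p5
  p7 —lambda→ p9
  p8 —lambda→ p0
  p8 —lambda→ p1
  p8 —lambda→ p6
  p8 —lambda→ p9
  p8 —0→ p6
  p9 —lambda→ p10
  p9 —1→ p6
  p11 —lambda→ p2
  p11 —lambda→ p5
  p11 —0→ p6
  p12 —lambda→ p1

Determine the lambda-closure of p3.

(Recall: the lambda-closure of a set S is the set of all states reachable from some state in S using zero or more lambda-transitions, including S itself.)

{p2, p3, p5, p7, p9, p10, p11}

Start with {p3}.
From p3 via lambda: add p11.
From p11 via lambda: add p2, p5.
From p5 via lambda: add p7.
From p7 via lambda: add p9.
From p9 via lambda: add p10.
No new states can be added; the closed set is {p2, p3, p5, p7, p9, p10, p11}.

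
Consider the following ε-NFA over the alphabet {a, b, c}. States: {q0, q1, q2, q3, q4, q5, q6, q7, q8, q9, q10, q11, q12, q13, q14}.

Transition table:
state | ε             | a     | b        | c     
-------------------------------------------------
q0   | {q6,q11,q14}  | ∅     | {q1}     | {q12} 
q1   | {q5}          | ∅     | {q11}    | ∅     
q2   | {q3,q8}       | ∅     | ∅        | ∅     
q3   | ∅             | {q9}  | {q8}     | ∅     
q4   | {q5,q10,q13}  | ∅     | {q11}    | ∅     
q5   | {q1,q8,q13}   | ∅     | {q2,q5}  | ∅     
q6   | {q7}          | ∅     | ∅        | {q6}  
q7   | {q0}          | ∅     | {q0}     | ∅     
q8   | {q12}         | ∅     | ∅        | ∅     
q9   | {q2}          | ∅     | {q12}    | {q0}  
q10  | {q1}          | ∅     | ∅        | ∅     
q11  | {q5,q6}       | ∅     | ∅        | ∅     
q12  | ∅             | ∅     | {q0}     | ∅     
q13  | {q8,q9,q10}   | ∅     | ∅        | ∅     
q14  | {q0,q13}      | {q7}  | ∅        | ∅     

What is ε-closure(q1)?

{q1, q2, q3, q5, q8, q9, q10, q12, q13}

Start with {q1}.
From q1 via ε: add q5.
From q5 via ε: add q8, q13.
From q8 via ε: add q12.
From q13 via ε: add q9, q10.
From q9 via ε: add q2.
From q2 via ε: add q3.
No new states can be added; the closed set is {q1, q2, q3, q5, q8, q9, q10, q12, q13}.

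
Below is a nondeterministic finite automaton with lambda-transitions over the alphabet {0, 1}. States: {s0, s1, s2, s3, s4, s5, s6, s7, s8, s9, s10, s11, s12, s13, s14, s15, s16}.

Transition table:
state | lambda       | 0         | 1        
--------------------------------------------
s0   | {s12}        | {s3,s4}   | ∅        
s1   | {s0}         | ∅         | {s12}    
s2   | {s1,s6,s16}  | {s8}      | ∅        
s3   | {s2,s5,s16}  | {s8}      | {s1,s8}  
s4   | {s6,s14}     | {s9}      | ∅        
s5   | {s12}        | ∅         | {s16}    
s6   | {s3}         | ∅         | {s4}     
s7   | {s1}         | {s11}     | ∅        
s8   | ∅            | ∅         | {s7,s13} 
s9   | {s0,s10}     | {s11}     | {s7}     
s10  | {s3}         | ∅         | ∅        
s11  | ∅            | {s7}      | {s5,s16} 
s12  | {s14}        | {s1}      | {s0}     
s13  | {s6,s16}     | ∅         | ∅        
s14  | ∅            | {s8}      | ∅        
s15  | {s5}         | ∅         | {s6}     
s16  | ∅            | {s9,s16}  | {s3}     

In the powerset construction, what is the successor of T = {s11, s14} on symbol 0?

s11 on 0 → {s7}.
s14 on 0 → {s8}.
Union after reading 0: {s7, s8}.
Now take the lambda-closure:
From s7 via lambda: add s1.
From s1 via lambda: add s0.
From s0 via lambda: add s12.
From s12 via lambda: add s14.
No new states can be added; the closed set is {s0, s1, s7, s8, s12, s14}.

{s0, s1, s7, s8, s12, s14}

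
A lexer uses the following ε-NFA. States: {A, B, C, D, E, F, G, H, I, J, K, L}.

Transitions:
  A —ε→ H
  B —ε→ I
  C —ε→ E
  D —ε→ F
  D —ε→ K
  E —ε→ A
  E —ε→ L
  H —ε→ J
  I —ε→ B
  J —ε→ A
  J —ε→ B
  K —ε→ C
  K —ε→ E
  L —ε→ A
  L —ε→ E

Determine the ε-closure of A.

{A, B, H, I, J}

Start with {A}.
From A via ε: add H.
From H via ε: add J.
From J via ε: add B.
From B via ε: add I.
No new states can be added; the closed set is {A, B, H, I, J}.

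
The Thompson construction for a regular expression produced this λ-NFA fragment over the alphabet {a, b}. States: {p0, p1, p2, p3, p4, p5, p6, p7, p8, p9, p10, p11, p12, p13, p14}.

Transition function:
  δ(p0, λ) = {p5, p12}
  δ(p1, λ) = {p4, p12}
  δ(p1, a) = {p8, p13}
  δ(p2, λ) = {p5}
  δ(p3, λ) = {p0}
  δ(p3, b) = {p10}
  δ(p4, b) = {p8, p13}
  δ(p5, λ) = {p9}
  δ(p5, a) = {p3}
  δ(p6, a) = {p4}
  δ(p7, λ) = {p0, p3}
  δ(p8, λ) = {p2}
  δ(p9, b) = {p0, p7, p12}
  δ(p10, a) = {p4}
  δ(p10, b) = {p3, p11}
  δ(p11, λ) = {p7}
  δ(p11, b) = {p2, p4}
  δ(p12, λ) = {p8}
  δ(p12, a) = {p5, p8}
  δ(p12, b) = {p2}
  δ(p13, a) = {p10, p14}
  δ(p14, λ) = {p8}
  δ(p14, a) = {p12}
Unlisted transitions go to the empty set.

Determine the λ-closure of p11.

{p0, p2, p3, p5, p7, p8, p9, p11, p12}

Start with {p11}.
From p11 via λ: add p7.
From p7 via λ: add p0, p3.
From p0 via λ: add p5, p12.
From p5 via λ: add p9.
From p12 via λ: add p8.
From p8 via λ: add p2.
No new states can be added; the closed set is {p0, p2, p3, p5, p7, p8, p9, p11, p12}.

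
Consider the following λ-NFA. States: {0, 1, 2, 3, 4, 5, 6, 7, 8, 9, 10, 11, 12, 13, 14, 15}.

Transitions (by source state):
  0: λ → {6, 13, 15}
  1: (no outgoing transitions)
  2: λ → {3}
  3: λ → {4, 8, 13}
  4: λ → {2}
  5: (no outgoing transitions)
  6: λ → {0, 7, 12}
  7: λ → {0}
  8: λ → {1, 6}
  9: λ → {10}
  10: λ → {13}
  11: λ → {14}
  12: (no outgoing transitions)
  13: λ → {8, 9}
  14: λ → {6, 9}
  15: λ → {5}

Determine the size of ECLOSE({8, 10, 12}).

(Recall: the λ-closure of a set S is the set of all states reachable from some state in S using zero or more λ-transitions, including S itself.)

Start with {8, 10, 12}.
From 8 via λ: add 1, 6.
From 10 via λ: add 13.
From 6 via λ: add 0, 7.
From 13 via λ: add 9.
From 0 via λ: add 15.
From 15 via λ: add 5.
λ-closure = {0, 1, 5, 6, 7, 8, 9, 10, 12, 13, 15}, which has 11 states.

11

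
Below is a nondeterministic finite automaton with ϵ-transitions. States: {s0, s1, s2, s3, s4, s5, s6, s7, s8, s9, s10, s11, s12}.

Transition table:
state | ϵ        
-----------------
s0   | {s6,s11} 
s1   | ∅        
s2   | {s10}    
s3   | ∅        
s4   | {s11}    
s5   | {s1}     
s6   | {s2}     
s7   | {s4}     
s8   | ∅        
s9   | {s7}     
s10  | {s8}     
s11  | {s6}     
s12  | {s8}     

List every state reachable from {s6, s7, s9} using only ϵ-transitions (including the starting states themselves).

Start with {s6, s7, s9}.
From s6 via ϵ: add s2.
From s7 via ϵ: add s4.
From s2 via ϵ: add s10.
From s4 via ϵ: add s11.
From s10 via ϵ: add s8.
No new states can be added; the closed set is {s2, s4, s6, s7, s8, s9, s10, s11}.

{s2, s4, s6, s7, s8, s9, s10, s11}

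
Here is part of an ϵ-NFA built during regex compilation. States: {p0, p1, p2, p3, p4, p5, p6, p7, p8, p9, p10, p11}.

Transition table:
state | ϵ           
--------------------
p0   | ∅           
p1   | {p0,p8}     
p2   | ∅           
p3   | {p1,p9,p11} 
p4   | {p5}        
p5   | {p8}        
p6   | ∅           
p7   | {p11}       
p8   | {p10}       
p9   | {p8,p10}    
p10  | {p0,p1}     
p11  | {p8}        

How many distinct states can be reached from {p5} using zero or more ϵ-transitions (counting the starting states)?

Start with {p5}.
From p5 via ϵ: add p8.
From p8 via ϵ: add p10.
From p10 via ϵ: add p0, p1.
ϵ-closure = {p0, p1, p5, p8, p10}, which has 5 states.

5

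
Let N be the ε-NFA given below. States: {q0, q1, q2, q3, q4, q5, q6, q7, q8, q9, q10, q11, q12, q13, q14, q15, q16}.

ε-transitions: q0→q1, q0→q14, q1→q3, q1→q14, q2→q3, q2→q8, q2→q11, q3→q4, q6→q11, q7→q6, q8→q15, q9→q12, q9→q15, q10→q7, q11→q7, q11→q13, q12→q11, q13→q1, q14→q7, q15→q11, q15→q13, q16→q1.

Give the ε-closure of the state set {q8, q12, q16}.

{q1, q3, q4, q6, q7, q8, q11, q12, q13, q14, q15, q16}

Start with {q8, q12, q16}.
From q8 via ε: add q15.
From q12 via ε: add q11.
From q16 via ε: add q1.
From q1 via ε: add q3, q14.
From q11 via ε: add q7, q13.
From q3 via ε: add q4.
From q7 via ε: add q6.
No new states can be added; the closed set is {q1, q3, q4, q6, q7, q8, q11, q12, q13, q14, q15, q16}.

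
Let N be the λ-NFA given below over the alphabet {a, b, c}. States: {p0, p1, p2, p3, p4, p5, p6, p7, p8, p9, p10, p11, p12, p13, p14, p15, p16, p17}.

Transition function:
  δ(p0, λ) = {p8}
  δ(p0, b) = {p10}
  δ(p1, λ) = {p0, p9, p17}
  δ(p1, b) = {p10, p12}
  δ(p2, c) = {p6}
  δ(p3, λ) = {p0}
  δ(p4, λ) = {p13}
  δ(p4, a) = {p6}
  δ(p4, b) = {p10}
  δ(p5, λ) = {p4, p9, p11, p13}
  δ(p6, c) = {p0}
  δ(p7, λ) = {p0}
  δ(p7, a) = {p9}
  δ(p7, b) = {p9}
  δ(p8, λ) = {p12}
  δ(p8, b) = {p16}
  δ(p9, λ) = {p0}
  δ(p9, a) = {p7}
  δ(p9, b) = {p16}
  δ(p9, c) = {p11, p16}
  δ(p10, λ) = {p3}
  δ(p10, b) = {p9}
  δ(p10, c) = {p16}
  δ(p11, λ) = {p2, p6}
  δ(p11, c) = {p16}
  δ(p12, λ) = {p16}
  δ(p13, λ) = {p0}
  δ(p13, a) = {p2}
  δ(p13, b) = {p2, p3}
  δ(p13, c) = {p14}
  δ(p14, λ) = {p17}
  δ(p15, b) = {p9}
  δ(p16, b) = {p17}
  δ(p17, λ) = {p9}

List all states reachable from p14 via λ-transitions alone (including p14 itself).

Start with {p14}.
From p14 via λ: add p17.
From p17 via λ: add p9.
From p9 via λ: add p0.
From p0 via λ: add p8.
From p8 via λ: add p12.
From p12 via λ: add p16.
No new states can be added; the closed set is {p0, p8, p9, p12, p14, p16, p17}.

{p0, p8, p9, p12, p14, p16, p17}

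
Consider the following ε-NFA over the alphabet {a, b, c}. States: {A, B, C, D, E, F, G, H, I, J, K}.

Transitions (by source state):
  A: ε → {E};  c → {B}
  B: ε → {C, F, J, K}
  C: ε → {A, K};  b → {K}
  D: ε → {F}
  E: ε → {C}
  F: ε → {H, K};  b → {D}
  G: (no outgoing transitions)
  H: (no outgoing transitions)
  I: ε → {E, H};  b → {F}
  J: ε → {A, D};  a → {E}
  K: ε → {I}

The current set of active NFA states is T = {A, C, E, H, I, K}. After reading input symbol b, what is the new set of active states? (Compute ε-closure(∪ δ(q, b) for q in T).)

C on b → {K}.
I on b → {F}.
No b-transition from A, E, H, K.
Union after reading b: {F, K}.
Now take the ε-closure:
From F via ε: add H.
From K via ε: add I.
From I via ε: add E.
From E via ε: add C.
From C via ε: add A.
No new states can be added; the closed set is {A, C, E, F, H, I, K}.

{A, C, E, F, H, I, K}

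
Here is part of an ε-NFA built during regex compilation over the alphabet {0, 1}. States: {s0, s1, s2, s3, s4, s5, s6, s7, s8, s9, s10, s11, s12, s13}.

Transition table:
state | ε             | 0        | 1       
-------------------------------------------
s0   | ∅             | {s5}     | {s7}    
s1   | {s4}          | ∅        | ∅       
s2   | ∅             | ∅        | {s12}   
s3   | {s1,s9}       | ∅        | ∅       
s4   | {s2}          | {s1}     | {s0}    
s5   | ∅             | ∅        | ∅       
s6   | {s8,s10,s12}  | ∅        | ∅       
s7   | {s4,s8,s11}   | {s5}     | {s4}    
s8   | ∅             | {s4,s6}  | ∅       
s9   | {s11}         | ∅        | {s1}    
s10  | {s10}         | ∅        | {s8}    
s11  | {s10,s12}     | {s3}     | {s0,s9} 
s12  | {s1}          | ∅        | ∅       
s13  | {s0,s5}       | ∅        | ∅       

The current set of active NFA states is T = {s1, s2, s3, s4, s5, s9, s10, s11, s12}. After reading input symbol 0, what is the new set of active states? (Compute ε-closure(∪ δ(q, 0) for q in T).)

s4 on 0 → {s1}.
s11 on 0 → {s3}.
No 0-transition from s1, s2, s3, s5, s9, s10, s12.
Union after reading 0: {s1, s3}.
Now take the ε-closure:
From s1 via ε: add s4.
From s3 via ε: add s9.
From s4 via ε: add s2.
From s9 via ε: add s11.
From s11 via ε: add s10, s12.
No new states can be added; the closed set is {s1, s2, s3, s4, s9, s10, s11, s12}.

{s1, s2, s3, s4, s9, s10, s11, s12}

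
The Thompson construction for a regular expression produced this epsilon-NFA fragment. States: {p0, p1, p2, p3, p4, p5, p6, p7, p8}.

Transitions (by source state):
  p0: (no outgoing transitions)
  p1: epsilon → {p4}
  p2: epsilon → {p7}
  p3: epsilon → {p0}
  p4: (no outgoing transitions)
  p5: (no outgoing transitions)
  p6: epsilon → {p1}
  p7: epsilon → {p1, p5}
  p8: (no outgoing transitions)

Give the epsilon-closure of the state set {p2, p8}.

{p1, p2, p4, p5, p7, p8}

Start with {p2, p8}.
From p2 via epsilon: add p7.
From p7 via epsilon: add p1, p5.
From p1 via epsilon: add p4.
No new states can be added; the closed set is {p1, p2, p4, p5, p7, p8}.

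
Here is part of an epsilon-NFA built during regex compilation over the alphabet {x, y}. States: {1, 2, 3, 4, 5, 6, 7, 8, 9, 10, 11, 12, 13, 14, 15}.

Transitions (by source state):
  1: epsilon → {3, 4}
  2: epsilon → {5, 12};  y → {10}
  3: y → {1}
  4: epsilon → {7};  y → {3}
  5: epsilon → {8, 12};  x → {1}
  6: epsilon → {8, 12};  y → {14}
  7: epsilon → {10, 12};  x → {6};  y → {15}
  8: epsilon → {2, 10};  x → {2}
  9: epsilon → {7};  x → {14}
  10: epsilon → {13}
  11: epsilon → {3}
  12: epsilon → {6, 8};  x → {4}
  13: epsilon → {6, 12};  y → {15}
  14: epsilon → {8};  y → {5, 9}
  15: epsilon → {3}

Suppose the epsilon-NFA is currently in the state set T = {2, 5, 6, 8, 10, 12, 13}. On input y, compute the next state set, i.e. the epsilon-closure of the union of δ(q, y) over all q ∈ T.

{2, 3, 5, 6, 8, 10, 12, 13, 14, 15}

2 on y → {10}.
6 on y → {14}.
13 on y → {15}.
No y-transition from 5, 8, 10, 12.
Union after reading y: {10, 14, 15}.
Now take the epsilon-closure:
From 10 via epsilon: add 13.
From 14 via epsilon: add 8.
From 15 via epsilon: add 3.
From 8 via epsilon: add 2.
From 13 via epsilon: add 6, 12.
From 2 via epsilon: add 5.
No new states can be added; the closed set is {2, 3, 5, 6, 8, 10, 12, 13, 14, 15}.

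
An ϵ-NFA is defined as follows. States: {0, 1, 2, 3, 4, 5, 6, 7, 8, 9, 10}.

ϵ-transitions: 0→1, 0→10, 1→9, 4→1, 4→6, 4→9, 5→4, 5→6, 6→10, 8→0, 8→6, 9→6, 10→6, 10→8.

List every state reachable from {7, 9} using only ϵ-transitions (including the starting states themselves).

{0, 1, 6, 7, 8, 9, 10}

Start with {7, 9}.
From 9 via ϵ: add 6.
From 6 via ϵ: add 10.
From 10 via ϵ: add 8.
From 8 via ϵ: add 0.
From 0 via ϵ: add 1.
No new states can be added; the closed set is {0, 1, 6, 7, 8, 9, 10}.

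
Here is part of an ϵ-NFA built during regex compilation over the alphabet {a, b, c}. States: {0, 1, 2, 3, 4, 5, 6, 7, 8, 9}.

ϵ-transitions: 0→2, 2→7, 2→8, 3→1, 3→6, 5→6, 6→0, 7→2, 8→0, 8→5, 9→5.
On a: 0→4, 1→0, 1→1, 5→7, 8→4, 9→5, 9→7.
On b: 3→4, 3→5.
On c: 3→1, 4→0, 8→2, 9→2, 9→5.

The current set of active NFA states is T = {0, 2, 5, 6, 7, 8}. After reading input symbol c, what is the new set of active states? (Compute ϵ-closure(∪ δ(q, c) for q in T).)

{0, 2, 5, 6, 7, 8}

8 on c → {2}.
No c-transition from 0, 2, 5, 6, 7.
Union after reading c: {2}.
Now take the ϵ-closure:
From 2 via ϵ: add 7, 8.
From 8 via ϵ: add 0, 5.
From 5 via ϵ: add 6.
No new states can be added; the closed set is {0, 2, 5, 6, 7, 8}.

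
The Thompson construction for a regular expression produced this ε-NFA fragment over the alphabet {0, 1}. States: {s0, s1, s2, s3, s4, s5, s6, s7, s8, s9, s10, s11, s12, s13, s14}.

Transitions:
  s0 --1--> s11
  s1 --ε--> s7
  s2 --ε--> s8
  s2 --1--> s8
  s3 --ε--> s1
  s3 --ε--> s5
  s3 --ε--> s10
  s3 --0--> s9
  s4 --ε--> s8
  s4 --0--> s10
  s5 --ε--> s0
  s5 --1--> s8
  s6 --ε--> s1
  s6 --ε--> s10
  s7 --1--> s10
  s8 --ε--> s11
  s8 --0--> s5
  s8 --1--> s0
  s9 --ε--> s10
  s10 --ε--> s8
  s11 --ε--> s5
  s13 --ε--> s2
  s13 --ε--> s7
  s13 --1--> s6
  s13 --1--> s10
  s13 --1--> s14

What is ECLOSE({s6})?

Start with {s6}.
From s6 via ε: add s1, s10.
From s1 via ε: add s7.
From s10 via ε: add s8.
From s8 via ε: add s11.
From s11 via ε: add s5.
From s5 via ε: add s0.
No new states can be added; the closed set is {s0, s1, s5, s6, s7, s8, s10, s11}.

{s0, s1, s5, s6, s7, s8, s10, s11}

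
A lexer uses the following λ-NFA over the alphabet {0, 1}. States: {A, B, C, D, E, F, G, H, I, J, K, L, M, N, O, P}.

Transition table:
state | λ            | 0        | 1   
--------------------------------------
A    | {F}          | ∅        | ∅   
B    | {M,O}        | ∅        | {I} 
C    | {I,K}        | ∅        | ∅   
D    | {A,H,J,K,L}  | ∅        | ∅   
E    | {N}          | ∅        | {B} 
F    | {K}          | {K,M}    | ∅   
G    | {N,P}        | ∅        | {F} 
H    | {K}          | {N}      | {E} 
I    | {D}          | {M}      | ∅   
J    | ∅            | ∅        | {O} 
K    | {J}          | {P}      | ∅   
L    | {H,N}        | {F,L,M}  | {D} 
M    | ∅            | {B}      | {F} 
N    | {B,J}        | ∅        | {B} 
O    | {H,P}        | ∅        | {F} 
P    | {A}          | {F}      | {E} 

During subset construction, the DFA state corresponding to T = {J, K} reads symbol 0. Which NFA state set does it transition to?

K on 0 → {P}.
No 0-transition from J.
Union after reading 0: {P}.
Now take the λ-closure:
From P via λ: add A.
From A via λ: add F.
From F via λ: add K.
From K via λ: add J.
No new states can be added; the closed set is {A, F, J, K, P}.

{A, F, J, K, P}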